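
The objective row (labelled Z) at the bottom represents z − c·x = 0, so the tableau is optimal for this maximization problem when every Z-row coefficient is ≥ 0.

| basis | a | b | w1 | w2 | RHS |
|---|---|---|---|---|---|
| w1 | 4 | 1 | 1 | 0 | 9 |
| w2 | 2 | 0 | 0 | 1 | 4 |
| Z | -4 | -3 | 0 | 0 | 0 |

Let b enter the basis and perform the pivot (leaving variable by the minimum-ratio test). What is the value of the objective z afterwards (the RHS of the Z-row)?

Ratio test on column b — row 1: 9/1 = 9; row 2: entry 0 ≤ 0. Minimum is 9 at row 1 (w1 leaves); pivot element 1.
Pivot on row 1; the Z-row RHS becomes 0 − (-3)·9 = 27.

27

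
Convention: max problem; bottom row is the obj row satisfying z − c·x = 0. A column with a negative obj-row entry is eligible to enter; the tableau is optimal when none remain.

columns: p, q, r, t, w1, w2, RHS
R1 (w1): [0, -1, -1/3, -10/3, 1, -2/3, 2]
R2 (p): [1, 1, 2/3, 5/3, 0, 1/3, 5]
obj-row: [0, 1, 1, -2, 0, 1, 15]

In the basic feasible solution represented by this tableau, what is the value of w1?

w1 is basic (row 1); its value is the RHS of that row, 2.

2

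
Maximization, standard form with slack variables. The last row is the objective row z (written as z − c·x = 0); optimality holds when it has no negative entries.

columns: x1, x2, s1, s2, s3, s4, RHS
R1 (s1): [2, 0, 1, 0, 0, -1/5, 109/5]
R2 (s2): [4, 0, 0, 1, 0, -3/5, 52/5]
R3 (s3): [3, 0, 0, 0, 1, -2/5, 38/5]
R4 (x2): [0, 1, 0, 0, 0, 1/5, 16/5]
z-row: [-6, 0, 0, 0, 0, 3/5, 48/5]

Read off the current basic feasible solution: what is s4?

0

s4 is not in the basis, so in the current basic feasible solution s4 = 0.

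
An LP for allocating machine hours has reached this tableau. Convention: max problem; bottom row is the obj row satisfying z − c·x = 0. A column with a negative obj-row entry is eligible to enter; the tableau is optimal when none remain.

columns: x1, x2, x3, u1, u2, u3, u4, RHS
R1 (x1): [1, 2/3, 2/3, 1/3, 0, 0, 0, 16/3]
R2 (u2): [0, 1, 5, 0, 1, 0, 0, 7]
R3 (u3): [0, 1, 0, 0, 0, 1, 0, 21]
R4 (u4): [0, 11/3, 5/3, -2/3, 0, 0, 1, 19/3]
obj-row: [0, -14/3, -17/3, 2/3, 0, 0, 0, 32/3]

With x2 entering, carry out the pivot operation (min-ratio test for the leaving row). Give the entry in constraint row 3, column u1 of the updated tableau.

2/11

Ratio test on column x2 — row 1: (16/3)/(2/3) = 8; row 2: 7/1 = 7; row 3: 21/1 = 21; row 4: (19/3)/(11/3) = 19/11. Minimum is 19/11 at row 4 (u4 leaves); pivot element 11/3.
Divide row 4 by 11/3; eliminate column x2 from the other rows.
Row 3 update in column u1: 0 − 1·(-2/11) = 2/11.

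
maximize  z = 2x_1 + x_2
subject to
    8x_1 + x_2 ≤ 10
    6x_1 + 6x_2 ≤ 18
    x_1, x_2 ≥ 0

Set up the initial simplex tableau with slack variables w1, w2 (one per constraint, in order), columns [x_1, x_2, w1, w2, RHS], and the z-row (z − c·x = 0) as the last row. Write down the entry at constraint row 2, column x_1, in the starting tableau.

Constraint 2 has coefficient 6 on x_1.

6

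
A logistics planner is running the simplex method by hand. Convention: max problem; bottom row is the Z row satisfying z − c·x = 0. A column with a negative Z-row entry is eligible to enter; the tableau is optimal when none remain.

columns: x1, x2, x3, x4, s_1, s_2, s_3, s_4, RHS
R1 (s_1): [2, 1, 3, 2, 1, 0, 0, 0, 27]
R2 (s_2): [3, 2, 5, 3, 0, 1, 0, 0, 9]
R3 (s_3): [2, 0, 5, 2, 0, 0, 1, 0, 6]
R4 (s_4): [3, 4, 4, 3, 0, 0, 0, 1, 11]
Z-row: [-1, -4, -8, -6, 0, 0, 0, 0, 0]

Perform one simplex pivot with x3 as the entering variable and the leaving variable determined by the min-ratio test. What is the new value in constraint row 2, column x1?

1

Ratio test on column x3 — row 1: 27/3 = 9; row 2: 9/5 = 9/5; row 3: 6/5 = 6/5; row 4: 11/4 = 11/4. Minimum is 6/5 at row 3 (s_3 leaves); pivot element 5.
Divide row 3 by 5; eliminate column x3 from the other rows.
Row 2 update in column x1: 3 − 5·(2/5) = 1.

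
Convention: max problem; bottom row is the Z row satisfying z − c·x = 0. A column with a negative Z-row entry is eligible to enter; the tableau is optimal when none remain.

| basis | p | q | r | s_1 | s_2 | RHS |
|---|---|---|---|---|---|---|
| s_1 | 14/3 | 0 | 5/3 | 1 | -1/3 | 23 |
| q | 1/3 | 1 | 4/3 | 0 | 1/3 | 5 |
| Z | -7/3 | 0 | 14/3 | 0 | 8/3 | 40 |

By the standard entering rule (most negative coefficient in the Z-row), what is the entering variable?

Negative Z-row entries: p: -7/3.
The most negative is -7/3 in column p, so p enters.

p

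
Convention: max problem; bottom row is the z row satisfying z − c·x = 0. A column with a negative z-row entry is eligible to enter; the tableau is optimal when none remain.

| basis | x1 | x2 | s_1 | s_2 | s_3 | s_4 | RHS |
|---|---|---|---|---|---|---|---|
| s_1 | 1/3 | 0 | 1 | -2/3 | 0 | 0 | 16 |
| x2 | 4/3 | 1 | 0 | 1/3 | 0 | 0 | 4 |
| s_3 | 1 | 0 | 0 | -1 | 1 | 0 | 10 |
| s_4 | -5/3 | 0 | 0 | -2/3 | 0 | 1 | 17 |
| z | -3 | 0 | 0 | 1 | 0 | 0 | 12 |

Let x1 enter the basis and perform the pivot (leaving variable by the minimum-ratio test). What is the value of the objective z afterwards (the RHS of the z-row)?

21

Ratio test on column x1 — row 1: 16/(1/3) = 48; row 2: 4/(4/3) = 3; row 3: 10/1 = 10; row 4: entry -5/3 ≤ 0. Minimum is 3 at row 2 (x2 leaves); pivot element 4/3.
Pivot on row 2; the z-row RHS becomes 12 − (-3)·3 = 21.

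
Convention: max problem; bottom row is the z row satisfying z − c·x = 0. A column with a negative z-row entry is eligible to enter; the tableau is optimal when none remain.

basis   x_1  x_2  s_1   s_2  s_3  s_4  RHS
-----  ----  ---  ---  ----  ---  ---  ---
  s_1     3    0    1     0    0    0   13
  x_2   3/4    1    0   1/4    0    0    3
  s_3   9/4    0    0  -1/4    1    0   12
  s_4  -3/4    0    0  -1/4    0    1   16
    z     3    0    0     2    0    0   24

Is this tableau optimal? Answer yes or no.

yes

Every z-row coefficient is ≥ 0, so the tableau is optimal.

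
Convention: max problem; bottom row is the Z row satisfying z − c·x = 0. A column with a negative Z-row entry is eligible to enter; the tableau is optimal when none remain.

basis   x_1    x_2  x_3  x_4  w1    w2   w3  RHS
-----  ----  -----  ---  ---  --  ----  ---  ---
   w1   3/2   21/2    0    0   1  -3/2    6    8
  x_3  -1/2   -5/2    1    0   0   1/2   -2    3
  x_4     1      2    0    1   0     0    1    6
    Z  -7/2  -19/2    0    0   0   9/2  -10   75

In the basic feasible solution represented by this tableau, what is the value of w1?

w1 is basic (row 1); its value is the RHS of that row, 8.

8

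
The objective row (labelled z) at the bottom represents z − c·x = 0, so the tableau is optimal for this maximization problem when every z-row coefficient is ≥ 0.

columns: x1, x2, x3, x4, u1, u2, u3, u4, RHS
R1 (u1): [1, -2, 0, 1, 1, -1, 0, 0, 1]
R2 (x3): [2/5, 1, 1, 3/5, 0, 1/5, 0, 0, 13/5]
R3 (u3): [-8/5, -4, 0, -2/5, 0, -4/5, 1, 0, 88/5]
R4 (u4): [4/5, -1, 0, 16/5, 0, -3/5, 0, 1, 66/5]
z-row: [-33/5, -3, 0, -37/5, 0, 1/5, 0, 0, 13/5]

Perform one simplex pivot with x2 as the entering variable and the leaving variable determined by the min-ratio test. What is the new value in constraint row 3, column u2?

Ratio test on column x2 — row 1: entry -2 ≤ 0; row 2: (13/5)/1 = 13/5; row 3: entry -4 ≤ 0; row 4: entry -1 ≤ 0. Minimum is 13/5 at row 2 (x3 leaves); pivot element 1.
Divide row 2 by 1; eliminate column x2 from the other rows.
Row 3 update in column u2: -4/5 − (-4)·(1/5) = 0.

0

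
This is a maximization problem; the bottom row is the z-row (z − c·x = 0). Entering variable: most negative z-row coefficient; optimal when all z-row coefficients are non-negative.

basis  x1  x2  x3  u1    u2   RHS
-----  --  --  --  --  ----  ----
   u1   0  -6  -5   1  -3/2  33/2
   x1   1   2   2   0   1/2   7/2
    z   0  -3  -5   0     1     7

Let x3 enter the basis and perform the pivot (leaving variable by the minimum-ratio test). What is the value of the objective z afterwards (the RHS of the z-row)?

Ratio test on column x3 — row 1: entry -5 ≤ 0; row 2: (7/2)/2 = 7/4. Minimum is 7/4 at row 2 (x1 leaves); pivot element 2.
Pivot on row 2; the z-row RHS becomes 7 − (-5)·(7/4) = 63/4.

63/4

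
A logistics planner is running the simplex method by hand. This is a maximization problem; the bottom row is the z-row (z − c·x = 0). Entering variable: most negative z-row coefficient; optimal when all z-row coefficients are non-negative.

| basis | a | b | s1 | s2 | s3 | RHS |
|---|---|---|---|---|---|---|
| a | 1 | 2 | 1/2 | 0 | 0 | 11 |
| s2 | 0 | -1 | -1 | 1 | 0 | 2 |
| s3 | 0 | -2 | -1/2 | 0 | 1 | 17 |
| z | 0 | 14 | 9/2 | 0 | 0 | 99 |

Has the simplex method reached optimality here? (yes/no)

Every z-row coefficient is ≥ 0, so the tableau is optimal.

yes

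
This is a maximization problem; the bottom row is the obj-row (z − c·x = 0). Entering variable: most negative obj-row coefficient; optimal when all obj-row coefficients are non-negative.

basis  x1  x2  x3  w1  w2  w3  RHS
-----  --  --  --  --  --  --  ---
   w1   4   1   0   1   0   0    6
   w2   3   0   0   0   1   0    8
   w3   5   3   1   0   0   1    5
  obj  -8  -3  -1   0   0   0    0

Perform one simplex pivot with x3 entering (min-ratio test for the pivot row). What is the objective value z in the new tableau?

Ratio test on column x3 — row 1: entry 0 ≤ 0; row 2: entry 0 ≤ 0; row 3: 5/1 = 5. Minimum is 5 at row 3 (w3 leaves); pivot element 1.
Pivot on row 3; the obj-row RHS becomes 0 − (-1)·5 = 5.

5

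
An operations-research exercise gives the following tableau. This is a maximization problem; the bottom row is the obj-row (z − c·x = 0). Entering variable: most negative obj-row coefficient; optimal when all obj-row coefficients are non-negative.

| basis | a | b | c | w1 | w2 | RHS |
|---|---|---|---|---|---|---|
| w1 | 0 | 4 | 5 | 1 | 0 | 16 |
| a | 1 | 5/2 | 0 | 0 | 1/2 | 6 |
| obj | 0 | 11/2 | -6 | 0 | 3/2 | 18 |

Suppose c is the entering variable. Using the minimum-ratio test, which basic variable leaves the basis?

Column c entries and ratios — w1: 16/5 = 16/5; a: 0 ≤ 0, skip.
Smallest ratio is 16/5 in the row of w1, so w1 leaves.

w1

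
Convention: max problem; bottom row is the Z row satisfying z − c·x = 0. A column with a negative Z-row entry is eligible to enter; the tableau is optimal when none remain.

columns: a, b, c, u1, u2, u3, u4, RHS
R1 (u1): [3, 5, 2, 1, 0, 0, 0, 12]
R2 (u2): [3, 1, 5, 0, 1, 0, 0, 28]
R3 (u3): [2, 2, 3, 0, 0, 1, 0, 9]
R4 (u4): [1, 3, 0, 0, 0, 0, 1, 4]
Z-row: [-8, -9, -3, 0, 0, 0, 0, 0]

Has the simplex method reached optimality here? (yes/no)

The Z-row has a negative entry -9 in column b, so it is not optimal.

no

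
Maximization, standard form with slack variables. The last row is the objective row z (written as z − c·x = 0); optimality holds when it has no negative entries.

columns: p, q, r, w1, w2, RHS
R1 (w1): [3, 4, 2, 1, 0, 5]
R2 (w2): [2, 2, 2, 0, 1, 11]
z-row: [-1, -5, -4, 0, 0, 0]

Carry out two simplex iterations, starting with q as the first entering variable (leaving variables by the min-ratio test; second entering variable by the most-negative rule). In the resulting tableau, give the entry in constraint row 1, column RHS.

Ratio test on column q — row 1: 5/4 = 5/4; row 2: 11/2 = 11/2. Minimum is 5/4 at row 1 (w1 leaves); pivot element 4.
Divide row 1 by 4; eliminate column q from the other rows.
Second iteration: most negative z-row entry is -3/2 in column r, so r enters.
Ratio test on column r — row 1: (5/4)/(1/2) = 5/2; row 2: (17/2)/1 = 17/2. Minimum is 5/2 at row 1 (q leaves); pivot element 1/2.
Divide row 1 by 1/2; eliminate column r from the other rows.
After both pivots, the entry at constraint row 1, column RHS is 5/2.

5/2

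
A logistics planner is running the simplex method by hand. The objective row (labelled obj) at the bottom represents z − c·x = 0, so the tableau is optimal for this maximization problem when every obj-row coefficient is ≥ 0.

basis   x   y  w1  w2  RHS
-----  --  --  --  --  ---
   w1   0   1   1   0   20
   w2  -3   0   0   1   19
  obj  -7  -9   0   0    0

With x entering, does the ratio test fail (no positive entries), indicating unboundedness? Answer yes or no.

Every constraint-row entry in column x is ≤ 0, so increasing x is unbounded.

yes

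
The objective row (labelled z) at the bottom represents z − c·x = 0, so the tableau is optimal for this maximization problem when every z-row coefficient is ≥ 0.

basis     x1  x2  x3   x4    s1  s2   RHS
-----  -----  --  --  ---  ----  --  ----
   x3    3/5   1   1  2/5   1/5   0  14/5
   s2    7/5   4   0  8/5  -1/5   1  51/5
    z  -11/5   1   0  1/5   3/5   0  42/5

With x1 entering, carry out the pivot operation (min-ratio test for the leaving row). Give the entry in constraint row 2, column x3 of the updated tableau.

Ratio test on column x1 — row 1: (14/5)/(3/5) = 14/3; row 2: (51/5)/(7/5) = 51/7. Minimum is 14/3 at row 1 (x3 leaves); pivot element 3/5.
Divide row 1 by 3/5; eliminate column x1 from the other rows.
Row 2 update in column x3: 0 − (7/5)·(5/3) = -7/3.

-7/3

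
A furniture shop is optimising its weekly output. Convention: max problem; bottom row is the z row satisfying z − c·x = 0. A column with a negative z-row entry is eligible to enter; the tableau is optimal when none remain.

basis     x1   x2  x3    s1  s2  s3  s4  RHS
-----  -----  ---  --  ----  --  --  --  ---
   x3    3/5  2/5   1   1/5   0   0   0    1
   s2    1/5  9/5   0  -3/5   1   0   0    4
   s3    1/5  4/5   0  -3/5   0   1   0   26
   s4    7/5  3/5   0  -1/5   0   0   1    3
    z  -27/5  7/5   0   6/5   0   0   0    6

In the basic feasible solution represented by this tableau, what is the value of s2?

s2 is basic (row 2); its value is the RHS of that row, 4.

4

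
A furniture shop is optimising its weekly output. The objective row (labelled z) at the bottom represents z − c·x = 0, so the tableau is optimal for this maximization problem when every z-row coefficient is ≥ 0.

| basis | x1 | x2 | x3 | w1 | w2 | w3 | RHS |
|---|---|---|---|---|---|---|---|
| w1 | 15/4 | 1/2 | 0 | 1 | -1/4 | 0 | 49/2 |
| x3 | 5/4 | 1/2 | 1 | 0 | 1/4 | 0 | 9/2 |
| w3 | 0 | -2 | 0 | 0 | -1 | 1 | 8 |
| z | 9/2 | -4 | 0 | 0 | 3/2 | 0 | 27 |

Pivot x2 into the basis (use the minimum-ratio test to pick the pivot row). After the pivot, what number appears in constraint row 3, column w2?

0

Ratio test on column x2 — row 1: (49/2)/(1/2) = 49; row 2: (9/2)/(1/2) = 9; row 3: entry -2 ≤ 0. Minimum is 9 at row 2 (x3 leaves); pivot element 1/2.
Divide row 2 by 1/2; eliminate column x2 from the other rows.
Row 3 update in column w2: -1 − (-2)·(1/2) = 0.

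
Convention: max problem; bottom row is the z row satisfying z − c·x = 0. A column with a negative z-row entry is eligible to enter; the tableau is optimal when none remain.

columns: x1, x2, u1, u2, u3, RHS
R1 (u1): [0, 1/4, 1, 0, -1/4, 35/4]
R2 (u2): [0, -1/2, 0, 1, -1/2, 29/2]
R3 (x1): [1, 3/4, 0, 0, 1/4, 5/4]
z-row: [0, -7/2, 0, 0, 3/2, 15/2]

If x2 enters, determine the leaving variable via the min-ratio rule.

Column x2 entries and ratios — u1: (35/4)/(1/4) = 35; u2: -1/2 ≤ 0, skip; x1: (5/4)/(3/4) = 5/3.
Smallest ratio is 5/3 in the row of x1, so x1 leaves.

x1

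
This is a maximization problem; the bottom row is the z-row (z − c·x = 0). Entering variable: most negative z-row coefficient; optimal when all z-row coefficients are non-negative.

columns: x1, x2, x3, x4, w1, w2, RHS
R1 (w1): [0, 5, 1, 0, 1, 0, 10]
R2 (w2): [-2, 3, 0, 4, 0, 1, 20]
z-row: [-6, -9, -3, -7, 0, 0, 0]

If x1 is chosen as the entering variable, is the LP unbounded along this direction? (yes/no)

Every constraint-row entry in column x1 is ≤ 0, so increasing x1 is unbounded.

yes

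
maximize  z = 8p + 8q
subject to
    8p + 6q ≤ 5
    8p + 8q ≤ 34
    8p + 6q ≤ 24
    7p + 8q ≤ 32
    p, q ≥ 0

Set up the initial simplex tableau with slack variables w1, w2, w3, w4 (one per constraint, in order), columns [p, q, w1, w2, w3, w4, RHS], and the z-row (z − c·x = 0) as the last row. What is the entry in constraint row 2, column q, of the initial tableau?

Constraint 2 has coefficient 8 on q.

8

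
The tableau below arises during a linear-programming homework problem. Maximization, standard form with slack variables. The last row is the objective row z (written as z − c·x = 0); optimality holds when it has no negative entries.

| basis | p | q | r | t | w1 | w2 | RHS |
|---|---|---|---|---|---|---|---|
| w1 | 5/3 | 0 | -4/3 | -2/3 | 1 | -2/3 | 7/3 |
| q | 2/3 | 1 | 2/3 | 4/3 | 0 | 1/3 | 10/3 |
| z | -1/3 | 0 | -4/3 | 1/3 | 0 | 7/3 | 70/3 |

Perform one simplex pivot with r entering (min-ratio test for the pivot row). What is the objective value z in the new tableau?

30

Ratio test on column r — row 1: entry -4/3 ≤ 0; row 2: (10/3)/(2/3) = 5. Minimum is 5 at row 2 (q leaves); pivot element 2/3.
Pivot on row 2; the z-row RHS becomes 70/3 − (-4/3)·5 = 30.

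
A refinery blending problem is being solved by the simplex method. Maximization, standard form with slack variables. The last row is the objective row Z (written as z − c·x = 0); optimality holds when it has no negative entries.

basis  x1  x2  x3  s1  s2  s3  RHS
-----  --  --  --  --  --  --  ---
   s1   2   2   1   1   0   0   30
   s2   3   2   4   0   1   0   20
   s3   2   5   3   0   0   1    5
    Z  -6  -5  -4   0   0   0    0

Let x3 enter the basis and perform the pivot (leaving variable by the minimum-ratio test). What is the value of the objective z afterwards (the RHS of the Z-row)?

20/3

Ratio test on column x3 — row 1: 30/1 = 30; row 2: 20/4 = 5; row 3: 5/3 = 5/3. Minimum is 5/3 at row 3 (s3 leaves); pivot element 3.
Pivot on row 3; the Z-row RHS becomes 0 − (-4)·(5/3) = 20/3.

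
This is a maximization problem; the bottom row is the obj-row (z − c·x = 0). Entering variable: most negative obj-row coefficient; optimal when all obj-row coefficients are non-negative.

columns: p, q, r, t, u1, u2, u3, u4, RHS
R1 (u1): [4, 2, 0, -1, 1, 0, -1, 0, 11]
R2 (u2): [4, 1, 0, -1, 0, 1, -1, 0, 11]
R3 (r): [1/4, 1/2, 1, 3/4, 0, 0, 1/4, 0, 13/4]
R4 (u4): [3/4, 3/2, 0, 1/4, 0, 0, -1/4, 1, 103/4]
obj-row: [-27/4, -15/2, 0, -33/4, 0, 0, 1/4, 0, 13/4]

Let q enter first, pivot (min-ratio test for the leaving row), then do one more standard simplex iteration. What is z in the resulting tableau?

Ratio test on column q — row 1: 11/2 = 11/2; row 2: 11/1 = 11; row 3: (13/4)/(1/2) = 13/2; row 4: (103/4)/(3/2) = 103/6. Minimum is 11/2 at row 1 (u1 leaves); pivot element 2.
Pivot on row 1; the obj-row RHS becomes 13/4 − (-15/2)·(11/2) = 89/2.
Next entering variable (most negative obj-row entry -12): t.
Ratio test on column t — row 1: entry -1/2 ≤ 0; row 2: entry -1/2 ≤ 0; row 3: (1/2)/1 = 1/2; row 4: (35/2)/1 = 35/2. Minimum is 1/2 at row 3 (r leaves); pivot element 1.
After the second pivot the obj-row RHS is 89/2 − (-12)·(1/2) = 101/2.

101/2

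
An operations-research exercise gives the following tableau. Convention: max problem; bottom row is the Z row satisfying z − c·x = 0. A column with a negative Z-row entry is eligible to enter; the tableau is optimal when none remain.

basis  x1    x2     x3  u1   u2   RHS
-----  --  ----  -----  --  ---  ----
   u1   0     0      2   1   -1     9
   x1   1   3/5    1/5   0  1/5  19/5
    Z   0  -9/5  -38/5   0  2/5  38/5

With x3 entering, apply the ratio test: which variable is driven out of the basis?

u1

Column x3 entries and ratios — u1: 9/2 = 9/2; x1: (19/5)/(1/5) = 19.
Smallest ratio is 9/2 in the row of u1, so u1 leaves.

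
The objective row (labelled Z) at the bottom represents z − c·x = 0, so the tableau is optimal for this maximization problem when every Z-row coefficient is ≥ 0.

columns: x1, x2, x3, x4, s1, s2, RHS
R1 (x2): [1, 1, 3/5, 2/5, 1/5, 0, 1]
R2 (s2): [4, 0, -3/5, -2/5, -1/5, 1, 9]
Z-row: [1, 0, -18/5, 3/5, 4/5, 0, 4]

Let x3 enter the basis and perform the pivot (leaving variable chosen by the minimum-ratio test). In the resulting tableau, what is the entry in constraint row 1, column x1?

5/3

Ratio test on column x3 — row 1: 1/(3/5) = 5/3; row 2: entry -3/5 ≤ 0. Minimum is 5/3 at row 1 (x2 leaves); pivot element 3/5.
Divide row 1 by 3/5; eliminate column x3 from the other rows.
In the new row 1, the x1 entry is the old entry divided by the pivot: 1/(3/5) = 5/3.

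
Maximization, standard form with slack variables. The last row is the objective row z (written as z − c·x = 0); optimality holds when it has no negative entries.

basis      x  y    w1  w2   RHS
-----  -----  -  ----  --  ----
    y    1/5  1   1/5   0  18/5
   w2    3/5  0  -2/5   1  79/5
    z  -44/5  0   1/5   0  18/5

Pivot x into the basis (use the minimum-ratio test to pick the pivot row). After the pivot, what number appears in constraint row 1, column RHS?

18

Ratio test on column x — row 1: (18/5)/(1/5) = 18; row 2: (79/5)/(3/5) = 79/3. Minimum is 18 at row 1 (y leaves); pivot element 1/5.
Divide row 1 by 1/5; eliminate column x from the other rows.
In the new row 1, the RHS entry is the old entry divided by the pivot: (18/5)/(1/5) = 18.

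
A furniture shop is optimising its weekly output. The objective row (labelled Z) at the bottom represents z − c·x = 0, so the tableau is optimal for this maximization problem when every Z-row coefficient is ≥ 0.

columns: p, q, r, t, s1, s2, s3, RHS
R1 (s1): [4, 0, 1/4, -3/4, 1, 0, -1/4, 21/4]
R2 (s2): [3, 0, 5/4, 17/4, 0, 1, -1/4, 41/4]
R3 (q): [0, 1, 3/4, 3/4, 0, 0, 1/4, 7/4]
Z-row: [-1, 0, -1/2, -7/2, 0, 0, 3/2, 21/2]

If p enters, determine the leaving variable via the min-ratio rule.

s1

Column p entries and ratios — s1: (21/4)/4 = 21/16; s2: (41/4)/3 = 41/12; q: 0 ≤ 0, skip.
Smallest ratio is 21/16 in the row of s1, so s1 leaves.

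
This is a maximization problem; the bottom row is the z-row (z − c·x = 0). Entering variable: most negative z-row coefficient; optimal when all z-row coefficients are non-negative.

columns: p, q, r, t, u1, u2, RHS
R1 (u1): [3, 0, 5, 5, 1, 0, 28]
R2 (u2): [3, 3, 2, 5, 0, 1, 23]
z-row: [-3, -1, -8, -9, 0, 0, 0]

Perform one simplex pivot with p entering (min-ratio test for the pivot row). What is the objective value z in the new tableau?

23

Ratio test on column p — row 1: 28/3 = 28/3; row 2: 23/3 = 23/3. Minimum is 23/3 at row 2 (u2 leaves); pivot element 3.
Pivot on row 2; the z-row RHS becomes 0 − (-3)·(23/3) = 23.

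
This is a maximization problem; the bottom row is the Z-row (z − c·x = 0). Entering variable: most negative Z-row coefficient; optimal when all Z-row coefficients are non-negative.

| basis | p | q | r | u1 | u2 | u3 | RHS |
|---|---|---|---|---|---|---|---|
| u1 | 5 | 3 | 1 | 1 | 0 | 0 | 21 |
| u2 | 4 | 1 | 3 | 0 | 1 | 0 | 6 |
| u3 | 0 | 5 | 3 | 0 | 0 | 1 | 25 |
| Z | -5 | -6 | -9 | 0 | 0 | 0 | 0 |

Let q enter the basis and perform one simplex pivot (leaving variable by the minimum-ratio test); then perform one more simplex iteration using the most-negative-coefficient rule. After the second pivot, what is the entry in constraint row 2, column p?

5/3

Ratio test on column q — row 1: 21/3 = 7; row 2: 6/1 = 6; row 3: 25/5 = 5. Minimum is 5 at row 3 (u3 leaves); pivot element 5.
Divide row 3 by 5; eliminate column q from the other rows.
Second iteration: most negative Z-row entry is -27/5 in column r, so r enters.
Ratio test on column r — row 1: entry -4/5 ≤ 0; row 2: 1/(12/5) = 5/12; row 3: 5/(3/5) = 25/3. Minimum is 5/12 at row 2 (u2 leaves); pivot element 12/5.
Divide row 2 by 12/5; eliminate column r from the other rows.
After both pivots, the entry at constraint row 2, column p is 5/3.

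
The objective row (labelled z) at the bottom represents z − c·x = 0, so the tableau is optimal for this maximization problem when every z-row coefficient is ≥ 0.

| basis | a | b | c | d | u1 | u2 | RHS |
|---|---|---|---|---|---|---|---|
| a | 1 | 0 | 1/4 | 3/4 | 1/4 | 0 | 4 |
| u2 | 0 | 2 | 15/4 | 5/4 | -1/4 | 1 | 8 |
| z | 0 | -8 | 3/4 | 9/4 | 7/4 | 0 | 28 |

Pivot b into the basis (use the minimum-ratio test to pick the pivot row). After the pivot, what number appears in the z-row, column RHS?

60

Ratio test on column b — row 1: entry 0 ≤ 0; row 2: 8/2 = 4. Minimum is 4 at row 2 (u2 leaves); pivot element 2.
Divide row 2 by 2; eliminate column b from the other rows.
z-row update in column RHS: 28 − (-8)·4 = 60.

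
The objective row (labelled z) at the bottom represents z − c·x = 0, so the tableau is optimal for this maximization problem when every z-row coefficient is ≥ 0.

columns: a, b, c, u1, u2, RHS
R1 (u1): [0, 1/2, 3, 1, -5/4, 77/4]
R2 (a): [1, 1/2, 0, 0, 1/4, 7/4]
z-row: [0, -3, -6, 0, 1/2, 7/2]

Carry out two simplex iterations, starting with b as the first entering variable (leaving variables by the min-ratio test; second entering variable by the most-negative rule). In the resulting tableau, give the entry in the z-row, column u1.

Ratio test on column b — row 1: (77/4)/(1/2) = 77/2; row 2: (7/4)/(1/2) = 7/2. Minimum is 7/2 at row 2 (a leaves); pivot element 1/2.
Divide row 2 by 1/2; eliminate column b from the other rows.
Second iteration: most negative z-row entry is -6 in column c, so c enters.
Ratio test on column c — row 1: (35/2)/3 = 35/6; row 2: entry 0 ≤ 0. Minimum is 35/6 at row 1 (u1 leaves); pivot element 3.
Divide row 1 by 3; eliminate column c from the other rows.
After both pivots, the entry at the z-row, column u1 is 2.

2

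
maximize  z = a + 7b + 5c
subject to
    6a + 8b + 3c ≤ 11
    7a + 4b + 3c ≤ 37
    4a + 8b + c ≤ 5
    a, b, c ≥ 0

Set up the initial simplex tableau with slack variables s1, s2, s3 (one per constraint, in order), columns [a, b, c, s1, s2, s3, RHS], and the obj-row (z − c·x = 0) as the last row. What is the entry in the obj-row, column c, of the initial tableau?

The obj-row carries the negated objective coefficients: the c entry is -5.

-5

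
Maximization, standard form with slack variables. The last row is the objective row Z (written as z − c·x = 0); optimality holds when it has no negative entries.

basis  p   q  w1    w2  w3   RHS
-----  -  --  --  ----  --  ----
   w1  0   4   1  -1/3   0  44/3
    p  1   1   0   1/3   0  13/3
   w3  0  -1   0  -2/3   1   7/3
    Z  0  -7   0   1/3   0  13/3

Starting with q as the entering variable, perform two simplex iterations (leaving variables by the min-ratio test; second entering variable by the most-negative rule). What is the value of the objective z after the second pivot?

Ratio test on column q — row 1: (44/3)/4 = 11/3; row 2: (13/3)/1 = 13/3; row 3: entry -1 ≤ 0. Minimum is 11/3 at row 1 (w1 leaves); pivot element 4.
Pivot on row 1; the Z-row RHS becomes 13/3 − (-7)·(11/3) = 30.
Next entering variable (most negative Z-row entry -1/4): w2.
Ratio test on column w2 — row 1: entry -1/12 ≤ 0; row 2: (2/3)/(5/12) = 8/5; row 3: entry -3/4 ≤ 0. Minimum is 8/5 at row 2 (p leaves); pivot element 5/12.
After the second pivot the Z-row RHS is 30 − (-1/4)·(8/5) = 152/5.

152/5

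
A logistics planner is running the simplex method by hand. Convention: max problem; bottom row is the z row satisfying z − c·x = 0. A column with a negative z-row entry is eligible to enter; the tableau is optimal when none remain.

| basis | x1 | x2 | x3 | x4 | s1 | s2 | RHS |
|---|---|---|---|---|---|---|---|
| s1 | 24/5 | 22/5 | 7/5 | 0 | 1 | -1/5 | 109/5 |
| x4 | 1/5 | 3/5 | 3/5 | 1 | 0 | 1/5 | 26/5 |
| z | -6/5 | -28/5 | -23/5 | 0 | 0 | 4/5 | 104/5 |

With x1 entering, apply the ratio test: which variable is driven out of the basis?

Column x1 entries and ratios — s1: (109/5)/(24/5) = 109/24; x4: (26/5)/(1/5) = 26.
Smallest ratio is 109/24 in the row of s1, so s1 leaves.

s1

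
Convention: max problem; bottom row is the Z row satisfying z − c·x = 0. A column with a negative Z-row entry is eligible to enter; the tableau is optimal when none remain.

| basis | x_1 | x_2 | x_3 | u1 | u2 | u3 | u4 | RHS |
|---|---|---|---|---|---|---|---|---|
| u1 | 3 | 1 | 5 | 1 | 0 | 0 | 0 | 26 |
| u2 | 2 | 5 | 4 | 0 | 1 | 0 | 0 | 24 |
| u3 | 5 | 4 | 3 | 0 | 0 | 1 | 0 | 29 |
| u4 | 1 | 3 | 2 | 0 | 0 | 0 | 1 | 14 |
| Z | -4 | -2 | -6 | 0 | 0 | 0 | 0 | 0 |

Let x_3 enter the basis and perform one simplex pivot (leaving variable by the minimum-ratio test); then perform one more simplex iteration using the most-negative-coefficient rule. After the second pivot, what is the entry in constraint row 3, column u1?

1/21

Ratio test on column x_3 — row 1: 26/5 = 26/5; row 2: 24/4 = 6; row 3: 29/3 = 29/3; row 4: 14/2 = 7. Minimum is 26/5 at row 1 (u1 leaves); pivot element 5.
Divide row 1 by 5; eliminate column x_3 from the other rows.
Second iteration: most negative Z-row entry is -4/5 in column x_2, so x_2 enters.
Ratio test on column x_2 — row 1: (26/5)/(1/5) = 26; row 2: (16/5)/(21/5) = 16/21; row 3: (67/5)/(17/5) = 67/17; row 4: (18/5)/(13/5) = 18/13. Minimum is 16/21 at row 2 (u2 leaves); pivot element 21/5.
Divide row 2 by 21/5; eliminate column x_2 from the other rows.
After both pivots, the entry at constraint row 3, column u1 is 1/21.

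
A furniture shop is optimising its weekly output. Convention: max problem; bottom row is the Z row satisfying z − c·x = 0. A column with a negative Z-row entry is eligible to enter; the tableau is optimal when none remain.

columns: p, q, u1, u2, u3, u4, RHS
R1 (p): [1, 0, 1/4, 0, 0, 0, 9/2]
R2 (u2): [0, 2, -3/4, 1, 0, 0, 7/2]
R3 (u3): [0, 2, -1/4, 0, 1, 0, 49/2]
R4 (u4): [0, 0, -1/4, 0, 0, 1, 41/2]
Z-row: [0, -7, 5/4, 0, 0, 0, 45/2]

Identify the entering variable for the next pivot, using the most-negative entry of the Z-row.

Negative Z-row entries: q: -7.
The most negative is -7 in column q, so q enters.

q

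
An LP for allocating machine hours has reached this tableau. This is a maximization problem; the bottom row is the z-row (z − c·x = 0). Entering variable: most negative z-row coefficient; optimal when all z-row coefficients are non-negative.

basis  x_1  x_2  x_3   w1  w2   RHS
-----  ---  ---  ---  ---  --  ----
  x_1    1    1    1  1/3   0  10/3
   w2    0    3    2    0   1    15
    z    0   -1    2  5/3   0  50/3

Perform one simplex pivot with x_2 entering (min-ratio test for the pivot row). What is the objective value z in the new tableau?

Ratio test on column x_2 — row 1: (10/3)/1 = 10/3; row 2: 15/3 = 5. Minimum is 10/3 at row 1 (x_1 leaves); pivot element 1.
Pivot on row 1; the z-row RHS becomes 50/3 − (-1)·(10/3) = 20.

20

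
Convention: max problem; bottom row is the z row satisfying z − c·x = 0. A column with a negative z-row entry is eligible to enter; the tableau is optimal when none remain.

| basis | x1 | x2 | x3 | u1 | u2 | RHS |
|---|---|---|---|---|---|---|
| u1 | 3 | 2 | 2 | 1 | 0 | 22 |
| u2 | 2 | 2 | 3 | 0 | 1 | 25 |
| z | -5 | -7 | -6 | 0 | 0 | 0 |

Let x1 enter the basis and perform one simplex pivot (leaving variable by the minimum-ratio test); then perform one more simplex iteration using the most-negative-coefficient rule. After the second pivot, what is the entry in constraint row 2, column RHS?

Ratio test on column x1 — row 1: 22/3 = 22/3; row 2: 25/2 = 25/2. Minimum is 22/3 at row 1 (u1 leaves); pivot element 3.
Divide row 1 by 3; eliminate column x1 from the other rows.
Second iteration: most negative z-row entry is -11/3 in column x2, so x2 enters.
Ratio test on column x2 — row 1: (22/3)/(2/3) = 11; row 2: (31/3)/(2/3) = 31/2. Minimum is 11 at row 1 (x1 leaves); pivot element 2/3.
Divide row 1 by 2/3; eliminate column x2 from the other rows.
After both pivots, the entry at constraint row 2, column RHS is 3.

3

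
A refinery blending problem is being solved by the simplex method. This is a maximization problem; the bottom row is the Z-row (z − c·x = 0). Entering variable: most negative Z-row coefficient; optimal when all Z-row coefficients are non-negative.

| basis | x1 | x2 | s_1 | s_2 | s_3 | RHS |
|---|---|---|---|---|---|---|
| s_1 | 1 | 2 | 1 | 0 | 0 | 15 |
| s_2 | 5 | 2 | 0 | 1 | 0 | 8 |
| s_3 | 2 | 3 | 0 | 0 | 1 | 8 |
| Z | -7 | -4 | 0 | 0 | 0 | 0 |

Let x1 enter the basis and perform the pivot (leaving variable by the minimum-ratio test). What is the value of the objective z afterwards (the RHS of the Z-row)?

56/5

Ratio test on column x1 — row 1: 15/1 = 15; row 2: 8/5 = 8/5; row 3: 8/2 = 4. Minimum is 8/5 at row 2 (s_2 leaves); pivot element 5.
Pivot on row 2; the Z-row RHS becomes 0 − (-7)·(8/5) = 56/5.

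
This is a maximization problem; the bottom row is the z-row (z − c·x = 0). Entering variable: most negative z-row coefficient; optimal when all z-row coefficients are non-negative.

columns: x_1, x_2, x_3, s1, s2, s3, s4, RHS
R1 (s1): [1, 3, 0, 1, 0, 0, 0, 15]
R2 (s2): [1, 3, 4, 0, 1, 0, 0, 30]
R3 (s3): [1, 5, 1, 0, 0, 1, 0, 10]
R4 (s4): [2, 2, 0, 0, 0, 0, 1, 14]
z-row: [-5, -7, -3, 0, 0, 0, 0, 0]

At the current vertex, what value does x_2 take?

x_2 is not in the basis, so in the current basic feasible solution x_2 = 0.

0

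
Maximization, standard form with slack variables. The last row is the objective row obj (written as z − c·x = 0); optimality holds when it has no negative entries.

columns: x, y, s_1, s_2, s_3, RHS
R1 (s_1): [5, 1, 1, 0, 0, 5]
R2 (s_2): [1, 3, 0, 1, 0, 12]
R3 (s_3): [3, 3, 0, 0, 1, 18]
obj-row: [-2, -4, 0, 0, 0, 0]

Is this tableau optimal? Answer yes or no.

no

The obj-row has a negative entry -4 in column y, so it is not optimal.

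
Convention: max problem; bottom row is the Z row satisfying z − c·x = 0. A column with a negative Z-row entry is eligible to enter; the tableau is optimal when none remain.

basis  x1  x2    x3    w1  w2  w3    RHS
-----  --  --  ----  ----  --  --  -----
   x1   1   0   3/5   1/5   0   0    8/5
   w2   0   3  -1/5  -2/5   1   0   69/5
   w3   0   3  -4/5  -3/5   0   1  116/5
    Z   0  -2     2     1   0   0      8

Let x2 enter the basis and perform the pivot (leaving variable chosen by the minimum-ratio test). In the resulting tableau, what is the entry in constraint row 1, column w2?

0

Ratio test on column x2 — row 1: entry 0 ≤ 0; row 2: (69/5)/3 = 23/5; row 3: (116/5)/3 = 116/15. Minimum is 23/5 at row 2 (w2 leaves); pivot element 3.
Divide row 2 by 3; eliminate column x2 from the other rows.
Row 1 update in column w2: 0 − 0·(1/3) = 0.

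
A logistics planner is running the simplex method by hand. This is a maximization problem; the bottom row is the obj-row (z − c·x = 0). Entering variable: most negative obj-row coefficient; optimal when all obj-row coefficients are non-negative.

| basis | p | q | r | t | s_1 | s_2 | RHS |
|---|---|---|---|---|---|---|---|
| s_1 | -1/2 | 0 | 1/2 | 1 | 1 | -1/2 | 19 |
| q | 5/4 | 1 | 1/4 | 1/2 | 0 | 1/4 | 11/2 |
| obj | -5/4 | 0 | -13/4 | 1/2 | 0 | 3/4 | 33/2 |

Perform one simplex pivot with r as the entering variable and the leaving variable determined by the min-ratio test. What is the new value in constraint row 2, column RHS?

Ratio test on column r — row 1: 19/(1/2) = 38; row 2: (11/2)/(1/4) = 22. Minimum is 22 at row 2 (q leaves); pivot element 1/4.
Divide row 2 by 1/4; eliminate column r from the other rows.
In the new row 2, the RHS entry is the old entry divided by the pivot: (11/2)/(1/4) = 22.

22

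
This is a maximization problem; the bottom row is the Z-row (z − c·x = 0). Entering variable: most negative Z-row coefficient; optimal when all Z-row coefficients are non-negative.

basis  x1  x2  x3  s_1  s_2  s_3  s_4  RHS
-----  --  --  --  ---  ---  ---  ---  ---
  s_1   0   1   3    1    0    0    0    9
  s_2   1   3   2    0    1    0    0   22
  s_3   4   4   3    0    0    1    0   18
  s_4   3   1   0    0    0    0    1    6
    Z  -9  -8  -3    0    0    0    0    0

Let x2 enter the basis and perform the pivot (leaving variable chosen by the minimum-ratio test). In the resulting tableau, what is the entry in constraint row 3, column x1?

Ratio test on column x2 — row 1: 9/1 = 9; row 2: 22/3 = 22/3; row 3: 18/4 = 9/2; row 4: 6/1 = 6. Minimum is 9/2 at row 3 (s_3 leaves); pivot element 4.
Divide row 3 by 4; eliminate column x2 from the other rows.
In the new row 3, the x1 entry is the old entry divided by the pivot: 4/4 = 1.

1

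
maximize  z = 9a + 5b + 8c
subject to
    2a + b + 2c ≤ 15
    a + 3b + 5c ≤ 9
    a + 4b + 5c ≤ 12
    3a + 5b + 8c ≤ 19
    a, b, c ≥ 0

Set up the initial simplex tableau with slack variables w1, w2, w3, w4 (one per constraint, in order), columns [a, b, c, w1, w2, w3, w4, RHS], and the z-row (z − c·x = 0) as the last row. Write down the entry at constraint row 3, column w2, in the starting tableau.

0

Slack w2 belongs to constraint 2; its column is the unit vector e_2, so the entry in row 3 is 0.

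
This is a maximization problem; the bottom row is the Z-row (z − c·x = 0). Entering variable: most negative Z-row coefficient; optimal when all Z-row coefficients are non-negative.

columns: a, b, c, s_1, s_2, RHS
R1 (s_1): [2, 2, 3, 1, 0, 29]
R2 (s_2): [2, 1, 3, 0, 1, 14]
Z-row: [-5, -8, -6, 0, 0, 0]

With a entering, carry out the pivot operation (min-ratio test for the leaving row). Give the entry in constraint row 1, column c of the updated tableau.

Ratio test on column a — row 1: 29/2 = 29/2; row 2: 14/2 = 7. Minimum is 7 at row 2 (s_2 leaves); pivot element 2.
Divide row 2 by 2; eliminate column a from the other rows.
Row 1 update in column c: 3 − 2·(3/2) = 0.

0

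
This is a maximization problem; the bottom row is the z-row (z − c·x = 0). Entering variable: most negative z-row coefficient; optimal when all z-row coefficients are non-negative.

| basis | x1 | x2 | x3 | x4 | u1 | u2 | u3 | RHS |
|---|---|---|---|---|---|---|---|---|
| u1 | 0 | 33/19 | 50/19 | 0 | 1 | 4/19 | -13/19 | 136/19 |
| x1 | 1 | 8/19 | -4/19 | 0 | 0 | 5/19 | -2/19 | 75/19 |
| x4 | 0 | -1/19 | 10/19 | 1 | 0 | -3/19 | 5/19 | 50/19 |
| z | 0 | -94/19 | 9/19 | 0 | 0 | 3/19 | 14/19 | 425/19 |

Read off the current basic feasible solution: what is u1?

136/19

u1 is basic (row 1); its value is the RHS of that row, 136/19.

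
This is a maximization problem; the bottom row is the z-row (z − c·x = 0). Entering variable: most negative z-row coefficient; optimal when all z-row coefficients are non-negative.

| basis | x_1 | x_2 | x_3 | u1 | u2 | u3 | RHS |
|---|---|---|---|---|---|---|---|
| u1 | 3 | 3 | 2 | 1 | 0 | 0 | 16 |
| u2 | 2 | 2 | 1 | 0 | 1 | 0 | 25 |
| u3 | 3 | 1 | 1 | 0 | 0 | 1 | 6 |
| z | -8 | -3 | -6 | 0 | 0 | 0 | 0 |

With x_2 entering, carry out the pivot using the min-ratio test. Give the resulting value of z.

16

Ratio test on column x_2 — row 1: 16/3 = 16/3; row 2: 25/2 = 25/2; row 3: 6/1 = 6. Minimum is 16/3 at row 1 (u1 leaves); pivot element 3.
Pivot on row 1; the z-row RHS becomes 0 − (-3)·(16/3) = 16.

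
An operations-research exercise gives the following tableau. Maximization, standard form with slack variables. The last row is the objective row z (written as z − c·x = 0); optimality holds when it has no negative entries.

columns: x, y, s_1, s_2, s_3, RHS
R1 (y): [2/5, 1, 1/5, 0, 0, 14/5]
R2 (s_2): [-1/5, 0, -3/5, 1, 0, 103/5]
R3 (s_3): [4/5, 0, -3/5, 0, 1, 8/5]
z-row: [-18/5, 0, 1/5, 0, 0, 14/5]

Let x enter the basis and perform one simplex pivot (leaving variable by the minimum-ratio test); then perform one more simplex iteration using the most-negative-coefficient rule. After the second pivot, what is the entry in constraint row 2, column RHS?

Ratio test on column x — row 1: (14/5)/(2/5) = 7; row 2: entry -1/5 ≤ 0; row 3: (8/5)/(4/5) = 2. Minimum is 2 at row 3 (s_3 leaves); pivot element 4/5.
Divide row 3 by 4/5; eliminate column x from the other rows.
Second iteration: most negative z-row entry is -5/2 in column s_1, so s_1 enters.
Ratio test on column s_1 — row 1: 2/(1/2) = 4; row 2: entry -3/4 ≤ 0; row 3: entry -3/4 ≤ 0. Minimum is 4 at row 1 (y leaves); pivot element 1/2.
Divide row 1 by 1/2; eliminate column s_1 from the other rows.
After both pivots, the entry at constraint row 2, column RHS is 24.

24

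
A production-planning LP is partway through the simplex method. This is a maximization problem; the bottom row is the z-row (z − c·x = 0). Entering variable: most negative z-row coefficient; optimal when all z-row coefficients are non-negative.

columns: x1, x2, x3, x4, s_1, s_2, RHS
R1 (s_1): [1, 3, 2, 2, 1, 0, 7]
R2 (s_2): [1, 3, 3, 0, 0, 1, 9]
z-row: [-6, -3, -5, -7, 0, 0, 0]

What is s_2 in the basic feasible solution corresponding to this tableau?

s_2 is basic (row 2); its value is the RHS of that row, 9.

9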